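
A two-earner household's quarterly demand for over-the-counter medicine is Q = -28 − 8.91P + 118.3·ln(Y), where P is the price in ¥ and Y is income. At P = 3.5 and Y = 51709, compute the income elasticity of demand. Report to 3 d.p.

0.097

At P = 3.5, Y = 51709: Q = 1224.771.
Holding P constant, ∂Q/∂Y = 118.3/Y = 0.0022878.
η_Y = (∂Q/∂Y)·(Y/Q) = 0.0022878 × (51709/1224.771) = 0.097.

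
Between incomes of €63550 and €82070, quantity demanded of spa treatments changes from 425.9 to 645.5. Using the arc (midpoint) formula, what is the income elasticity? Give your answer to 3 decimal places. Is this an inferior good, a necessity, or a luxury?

ΔQ = 645.5 − 425.9 = 219.6; midpoint Q̄ = (425.9 + 645.5)/2 = 535.7.
ΔI = 82070 − 63550 = 18520; midpoint Ī = (63550 + 82070)/2 = 72810.
η = (ΔQ/Q̄) ÷ (ΔI/Ī) = (219.6/535.7) ÷ (18520/72810) = 1.612.
η > 1 ⇒ luxury.

1.612 (luxury)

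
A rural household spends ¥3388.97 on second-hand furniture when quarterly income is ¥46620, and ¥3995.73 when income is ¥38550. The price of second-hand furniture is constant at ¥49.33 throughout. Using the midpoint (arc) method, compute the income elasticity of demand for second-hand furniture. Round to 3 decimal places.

With a constant price, Q₁ = 3388.97/49.33 = 68.700 and Q₂ = 3995.73/49.33 = 81.000 (equivalently, work directly with expenditure since P cancels).
Midpoint %ΔQ = (3995.73 − 3388.97)/3692.35 = 0.16433; midpoint %ΔI = (38550 − 46620)/42585 = -0.18950.
η = 0.16433 / -0.18950 = -0.867.

-0.867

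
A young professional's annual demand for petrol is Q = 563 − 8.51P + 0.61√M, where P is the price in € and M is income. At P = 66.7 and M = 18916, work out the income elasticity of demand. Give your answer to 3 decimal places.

0.529

At P = 66.7, M = 18916: Q = 79.280.
Holding P constant, ∂Q/∂M = 0.61/(2√M) = 0.00221761.
η_M = (∂Q/∂M)·(M/Q) = 0.00221761 × (18916/79.280) = 0.529.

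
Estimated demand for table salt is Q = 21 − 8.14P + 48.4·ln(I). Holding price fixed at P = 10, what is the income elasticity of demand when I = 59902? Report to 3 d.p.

At P = 10, I = 59902: Q = 472.023.
Holding P constant, ∂Q/∂I = 48.4/I = 0.000807986.
η_I = (∂Q/∂I)·(I/Q) = 0.000807986 × (59902/472.023) = 0.103.

0.103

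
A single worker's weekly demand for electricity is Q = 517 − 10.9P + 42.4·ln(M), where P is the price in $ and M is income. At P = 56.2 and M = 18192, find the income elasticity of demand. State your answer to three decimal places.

At P = 56.2, M = 18192: Q = 320.310.
Holding P constant, ∂Q/∂M = 42.4/M = 0.00233069.
η_M = (∂Q/∂M)·(M/Q) = 0.00233069 × (18192/320.310) = 0.132.

0.132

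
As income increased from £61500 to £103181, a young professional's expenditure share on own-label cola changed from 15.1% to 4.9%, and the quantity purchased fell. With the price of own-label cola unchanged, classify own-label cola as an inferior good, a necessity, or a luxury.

Quantity demanded falls as income rises, so η < 0.

inferior good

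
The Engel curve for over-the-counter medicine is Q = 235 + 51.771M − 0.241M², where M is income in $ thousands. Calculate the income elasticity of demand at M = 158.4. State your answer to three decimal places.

At M = 158.4: Q = 2388.7014.
dQ/dM = 51.771 − 0.482M = -24.57780.
η = (dQ/dM)·(M/Q) = -24.57780 × (158.4/2388.7014) = -1.630.

-1.630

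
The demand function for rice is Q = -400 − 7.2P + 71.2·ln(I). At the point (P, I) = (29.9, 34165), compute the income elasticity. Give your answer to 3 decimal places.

0.556

At P = 29.9, I = 34165: Q = 127.974.
Holding P constant, ∂Q/∂I = 71.2/I = 0.002084.
η_I = (∂Q/∂I)·(I/Q) = 0.002084 × (34165/127.974) = 0.556.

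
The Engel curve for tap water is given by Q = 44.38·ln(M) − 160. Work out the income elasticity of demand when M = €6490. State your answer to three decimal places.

At M = 6490: Q = 229.568.
dQ/dM = 44.38/M = 0.00683821 at this income.
η = (dQ/dM)·(M/Q) = 0.00683821 × (6490/229.568) = 0.193.

0.193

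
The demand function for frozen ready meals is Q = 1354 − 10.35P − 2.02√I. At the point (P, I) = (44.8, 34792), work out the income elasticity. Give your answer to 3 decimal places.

-0.367

At P = 44.8, I = 34792: Q = 513.537.
Holding P constant, ∂Q/∂I = -2.02/(2√I) = -0.00541479.
η_I = (∂Q/∂I)·(I/Q) = -0.00541479 × (34792/513.537) = -0.367.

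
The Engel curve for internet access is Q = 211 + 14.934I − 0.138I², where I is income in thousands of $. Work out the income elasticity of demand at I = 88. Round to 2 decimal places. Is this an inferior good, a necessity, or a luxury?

At I = 88: Q = 456.5200.
dQ/dI = 14.934 − 0.276I = -9.35400.
η = (dQ/dI)·(I/Q) = -9.35400 × (88/456.5200) = -1.80.
η < 0 ⇒ inferior good.

-1.80 (inferior good)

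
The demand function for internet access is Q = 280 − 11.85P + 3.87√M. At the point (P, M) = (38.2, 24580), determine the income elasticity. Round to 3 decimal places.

0.699

At P = 38.2, M = 24580: Q = 434.069.
Holding P constant, ∂Q/∂M = 3.87/(2√M) = 0.0123421.
η_M = (∂Q/∂M)·(M/Q) = 0.0123421 × (24580/434.069) = 0.699.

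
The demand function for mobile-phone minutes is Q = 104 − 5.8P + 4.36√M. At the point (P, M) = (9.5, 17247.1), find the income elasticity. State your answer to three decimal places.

At P = 9.5, M = 17247.1: Q = 621.491.
Holding P constant, ∂Q/∂M = 4.36/(2√M) = 0.0165996.
η_M = (∂Q/∂M)·(M/Q) = 0.0165996 × (17247.1/621.491) = 0.461.

0.461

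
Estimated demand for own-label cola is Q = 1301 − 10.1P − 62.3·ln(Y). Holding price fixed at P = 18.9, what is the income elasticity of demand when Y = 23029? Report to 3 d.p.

-0.129

At P = 18.9, Y = 23029: Q = 484.337.
Holding P constant, ∂Q/∂Y = -62.3/Y = -0.00270528.
η_Y = (∂Q/∂Y)·(Y/Q) = -0.00270528 × (23029/484.337) = -0.129.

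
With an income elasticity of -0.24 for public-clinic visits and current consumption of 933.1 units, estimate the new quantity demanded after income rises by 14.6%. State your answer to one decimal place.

900.4

%ΔQ ≈ η × %ΔI = -0.24 × 14.6% = -3.504%.
New Q ≈ 933.1 × (1 − 0.03504) = 900.4.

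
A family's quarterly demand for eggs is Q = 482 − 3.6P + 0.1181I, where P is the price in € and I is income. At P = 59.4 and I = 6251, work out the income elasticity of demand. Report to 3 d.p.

At P = 59.4, I = 6251: Q = 1006.403.
Holding P constant, ∂Q/∂I = 0.1181.
η_I = (∂Q/∂I)·(I/Q) = 0.1181 × (6251/1006.403) = 0.734.

0.734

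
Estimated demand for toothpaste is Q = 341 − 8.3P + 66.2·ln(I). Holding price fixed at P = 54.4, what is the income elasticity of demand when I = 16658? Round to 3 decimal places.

At P = 54.4, I = 16658: Q = 532.987.
Holding P constant, ∂Q/∂I = 66.2/I = 0.00397407.
η_I = (∂Q/∂I)·(I/Q) = 0.00397407 × (16658/532.987) = 0.124.

0.124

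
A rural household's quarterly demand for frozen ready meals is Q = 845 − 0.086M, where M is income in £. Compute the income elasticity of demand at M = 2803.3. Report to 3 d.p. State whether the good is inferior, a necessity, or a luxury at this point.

-0.399 (inferior good)

At M = 2803.3: Q = 603.916.
dQ/dM = −0.086.
η = (dQ/dM)·(M/Q) = -0.086 × (2803.3/603.916) = -0.399.
Since η < 0, the good is an inferior good.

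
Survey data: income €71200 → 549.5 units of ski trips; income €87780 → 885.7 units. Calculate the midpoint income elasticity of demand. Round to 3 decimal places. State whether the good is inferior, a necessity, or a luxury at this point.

ΔQ = 885.7 − 549.5 = 336.2; midpoint Q̄ = (549.5 + 885.7)/2 = 717.6.
ΔI = 87780 − 71200 = 16580; midpoint Ī = (71200 + 87780)/2 = 79490.
η = (ΔQ/Q̄) ÷ (ΔI/Ī) = (336.2/717.6) ÷ (16580/79490) = 2.246.
η > 1 ⇒ luxury.

2.246 (luxury)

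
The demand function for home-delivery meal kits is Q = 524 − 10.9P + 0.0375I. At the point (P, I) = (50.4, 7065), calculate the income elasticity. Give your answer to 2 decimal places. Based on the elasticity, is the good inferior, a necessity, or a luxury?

1.11 (luxury)

At P = 50.4, I = 7065: Q = 239.578.
Holding P constant, ∂Q/∂I = 0.0375.
η_I = (∂Q/∂I)·(I/Q) = 0.0375 × (7065/239.578) = 1.11.
Since η > 1, this is a luxury.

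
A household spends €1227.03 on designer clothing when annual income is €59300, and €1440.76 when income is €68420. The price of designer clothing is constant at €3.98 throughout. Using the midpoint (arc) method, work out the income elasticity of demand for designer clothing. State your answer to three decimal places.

With a constant price, Q₁ = 1227.03/3.98 = 308.299 and Q₂ = 1440.76/3.98 = 362.000 (equivalently, work directly with expenditure since P cancels).
Midpoint %ΔQ = (1440.76 − 1227.03)/1333.90 = 0.16023; midpoint %ΔI = (68420 − 59300)/63860 = 0.14281.
η = 0.16023 / 0.14281 = 1.122.

1.122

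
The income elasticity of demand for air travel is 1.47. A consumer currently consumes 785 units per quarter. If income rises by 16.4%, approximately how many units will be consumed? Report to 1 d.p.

974.2

%ΔQ ≈ η × %ΔI = 1.47 × 16.4% = 24.108%.
New Q ≈ 785 × (1 + 0.24108) = 974.2.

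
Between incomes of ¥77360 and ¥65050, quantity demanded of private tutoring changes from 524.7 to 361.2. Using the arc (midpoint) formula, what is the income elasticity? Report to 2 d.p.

2.14

ΔQ = 361.2 − 524.7 = -163.5; midpoint Q̄ = (524.7 + 361.2)/2 = 442.95.
ΔI = 65050 − 77360 = -12310; midpoint Ī = (77360 + 65050)/2 = 71205.
η = (ΔQ/Q̄) ÷ (ΔI/Ī) = (-163.5/442.95) ÷ (-12310/71205) = 2.14.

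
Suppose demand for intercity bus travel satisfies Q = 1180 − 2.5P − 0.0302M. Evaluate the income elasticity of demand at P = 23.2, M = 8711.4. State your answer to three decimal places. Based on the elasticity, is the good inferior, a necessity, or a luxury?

-0.306 (inferior good)

At P = 23.2, M = 8711.4: Q = 858.916.
Holding P constant, ∂Q/∂M = −0.0302.
η_M = (∂Q/∂M)·(M/Q) = -0.0302 × (8711.4/858.916) = -0.306.
Since η < 0, this is an inferior good.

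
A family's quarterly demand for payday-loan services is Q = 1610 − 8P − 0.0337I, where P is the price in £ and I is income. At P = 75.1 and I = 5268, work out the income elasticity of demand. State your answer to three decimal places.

-0.213

At P = 75.1, I = 5268: Q = 831.668.
Holding P constant, ∂Q/∂I = −0.0337.
η_I = (∂Q/∂I)·(I/Q) = -0.0337 × (5268/831.668) = -0.213.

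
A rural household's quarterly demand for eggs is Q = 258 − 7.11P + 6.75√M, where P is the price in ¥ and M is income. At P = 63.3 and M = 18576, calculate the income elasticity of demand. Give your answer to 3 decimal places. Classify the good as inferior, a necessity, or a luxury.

At P = 63.3, M = 18576: Q = 727.920.
Holding P constant, ∂Q/∂M = 6.75/(2√M) = 0.0247627.
η_M = (∂Q/∂M)·(M/Q) = 0.0247627 × (18576/727.920) = 0.632.
Since 0 < η < 1, this is a necessity.

0.632 (necessity)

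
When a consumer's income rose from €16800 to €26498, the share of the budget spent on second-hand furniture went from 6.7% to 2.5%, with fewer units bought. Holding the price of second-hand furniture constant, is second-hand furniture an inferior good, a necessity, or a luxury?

Quantity demanded falls as income rises, so η < 0.

inferior good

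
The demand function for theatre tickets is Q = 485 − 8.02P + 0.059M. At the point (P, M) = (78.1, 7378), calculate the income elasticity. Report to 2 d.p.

At P = 78.1, M = 7378: Q = 293.940.
Holding P constant, ∂Q/∂M = 0.059.
η_M = (∂Q/∂M)·(M/Q) = 0.059 × (7378/293.940) = 1.48.

1.48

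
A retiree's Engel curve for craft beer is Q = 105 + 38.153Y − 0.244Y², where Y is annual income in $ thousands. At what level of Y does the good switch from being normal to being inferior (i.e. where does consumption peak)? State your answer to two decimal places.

dQ/dY = 38.153 − 0.488Y.
The good is inferior where dQ/dY < 0. Setting dQ/dY = 0 gives Y = 38.153 / 0.488 = 78.18.

78.18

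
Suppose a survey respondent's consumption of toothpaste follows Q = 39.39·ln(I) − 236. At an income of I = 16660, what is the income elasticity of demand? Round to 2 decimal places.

0.27

At I = 16660: Q = 146.901.
dQ/dI = 39.39/I = 0.00236435 at this income.
η = (dQ/dI)·(I/Q) = 0.00236435 × (16660/146.901) = 0.27.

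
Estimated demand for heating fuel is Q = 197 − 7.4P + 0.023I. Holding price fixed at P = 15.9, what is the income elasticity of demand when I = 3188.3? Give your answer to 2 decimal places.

At P = 15.9, I = 3188.3: Q = 152.671.
Holding P constant, ∂Q/∂I = 0.023.
η_I = (∂Q/∂I)·(I/Q) = 0.023 × (3188.3/152.671) = 0.48.

0.48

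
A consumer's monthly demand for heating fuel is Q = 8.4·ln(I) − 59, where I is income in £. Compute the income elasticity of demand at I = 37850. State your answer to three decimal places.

At I = 37850: Q = 29.548.
dQ/dI = 8.4/I = 0.000221929 at this income.
η = (dQ/dI)·(I/Q) = 0.000221929 × (37850/29.548) = 0.284.

0.284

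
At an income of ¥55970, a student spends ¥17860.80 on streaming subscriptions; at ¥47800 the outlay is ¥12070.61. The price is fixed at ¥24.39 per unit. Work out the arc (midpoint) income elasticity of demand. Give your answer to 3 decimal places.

2.457

With a constant price, Q₁ = 17860.80/24.39 = 732.300 and Q₂ = 12070.61/24.39 = 494.900 (equivalently, work directly with expenditure since P cancels).
Midpoint %ΔQ = (12070.61 − 17860.80)/14965.71 = -0.38690; midpoint %ΔI = (47800 − 55970)/51885 = -0.15746.
η = -0.38690 / -0.15746 = 2.457.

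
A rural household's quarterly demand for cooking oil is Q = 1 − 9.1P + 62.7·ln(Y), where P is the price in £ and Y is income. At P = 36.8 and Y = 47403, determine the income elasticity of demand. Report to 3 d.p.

At P = 36.8, Y = 47403: Q = 341.176.
Holding P constant, ∂Q/∂Y = 62.7/Y = 0.0013227.
η_Y = (∂Q/∂Y)·(Y/Q) = 0.0013227 × (47403/341.176) = 0.184.

0.184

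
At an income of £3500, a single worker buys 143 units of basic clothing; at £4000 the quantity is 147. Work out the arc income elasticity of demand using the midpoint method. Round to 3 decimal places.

0.207

ΔQ = 147 − 143 = 4; midpoint Q̄ = (143 + 147)/2 = 145.
ΔI = 4000 − 3500 = 500; midpoint Ī = (3500 + 4000)/2 = 3750.
η = (ΔQ/Q̄) ÷ (ΔI/Ī) = (4/145) ÷ (500/3750) = 0.207.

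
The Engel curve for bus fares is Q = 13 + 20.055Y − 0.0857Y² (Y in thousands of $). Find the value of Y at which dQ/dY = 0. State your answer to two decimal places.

dQ/dY = 20.055 − 0.1714Y.
The good is inferior where dQ/dY < 0. Setting dQ/dY = 0 gives Y = 20.055 / 0.1714 = 117.01.

117.01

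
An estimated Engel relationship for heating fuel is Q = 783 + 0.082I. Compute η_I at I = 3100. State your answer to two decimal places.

0.25

At I = 3100: Q = 1037.200.
dQ/dI = 0.082.
η = (dQ/dI)·(I/Q) = 0.082 × (3100/1037.200) = 0.25.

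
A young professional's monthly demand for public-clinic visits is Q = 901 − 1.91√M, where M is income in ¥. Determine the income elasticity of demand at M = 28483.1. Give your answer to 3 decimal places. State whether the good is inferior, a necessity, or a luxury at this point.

-0.279 (inferior good)

At M = 28483.1: Q = 578.651.
dQ/dM = -1.91/(2√M) = -0.00565861 at this income.
η = (dQ/dM)·(M/Q) = -0.00565861 × (28483.1/578.651) = -0.279.
Since η < 0, the good is an inferior good.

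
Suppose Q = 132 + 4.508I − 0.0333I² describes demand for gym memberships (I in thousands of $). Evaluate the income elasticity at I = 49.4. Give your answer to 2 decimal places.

0.22

At I = 49.4: Q = 273.4312.
dQ/dI = 4.508 − 0.0666I = 1.21796.
η = (dQ/dI)·(I/Q) = 1.21796 × (49.4/273.4312) = 0.22.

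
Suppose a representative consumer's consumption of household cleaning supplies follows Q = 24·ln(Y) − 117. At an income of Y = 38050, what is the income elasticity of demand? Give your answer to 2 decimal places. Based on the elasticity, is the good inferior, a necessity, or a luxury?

At Y = 38050: Q = 136.120.
dQ/dY = 24/Y = 0.000630749 at this income.
η = (dQ/dY)·(Y/Q) = 0.000630749 × (38050/136.120) = 0.18.
Since 0 < η < 1, the good is a necessity.

0.18 (necessity)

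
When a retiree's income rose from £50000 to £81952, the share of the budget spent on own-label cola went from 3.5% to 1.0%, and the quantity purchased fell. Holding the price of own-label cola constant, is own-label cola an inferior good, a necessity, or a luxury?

inferior good

Quantity demanded falls as income rises, so η < 0.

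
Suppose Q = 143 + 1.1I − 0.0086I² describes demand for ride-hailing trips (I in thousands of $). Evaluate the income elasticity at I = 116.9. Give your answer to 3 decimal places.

At I = 116.9: Q = 154.0658.
dQ/dI = 1.1 − 0.0172I = -0.91068.
η = (dQ/dI)·(I/Q) = -0.91068 × (116.9/154.0658) = -0.691.

-0.691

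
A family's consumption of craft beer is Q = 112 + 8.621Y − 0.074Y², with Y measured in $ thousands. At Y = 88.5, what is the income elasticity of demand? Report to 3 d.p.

At Y = 88.5: Q = 295.3720.
dQ/dY = 8.621 − 0.148Y = -4.47700.
η = (dQ/dY)·(Y/Q) = -4.47700 × (88.5/295.3720) = -1.341.

-1.341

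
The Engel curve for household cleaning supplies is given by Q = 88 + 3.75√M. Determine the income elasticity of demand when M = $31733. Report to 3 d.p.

At M = 31733: Q = 756.016.
dQ/dM = 3.75/(2√M) = 0.0105256 at this income.
η = (dQ/dM)·(M/Q) = 0.0105256 × (31733/756.016) = 0.442.

0.442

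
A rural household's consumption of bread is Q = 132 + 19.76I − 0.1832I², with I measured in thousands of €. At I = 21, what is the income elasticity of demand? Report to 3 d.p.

0.544

At I = 21: Q = 466.1688.
dQ/dI = 19.76 − 0.3664I = 12.06560.
η = (dQ/dI)·(I/Q) = 12.06560 × (21/466.1688) = 0.544.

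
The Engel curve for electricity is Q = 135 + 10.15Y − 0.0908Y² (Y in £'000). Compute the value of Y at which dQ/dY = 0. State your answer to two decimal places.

dQ/dY = 10.15 − 0.1816Y.
The good is inferior where dQ/dY < 0. Setting dQ/dY = 0 gives Y = 10.15 / 0.1816 = 55.89.

55.89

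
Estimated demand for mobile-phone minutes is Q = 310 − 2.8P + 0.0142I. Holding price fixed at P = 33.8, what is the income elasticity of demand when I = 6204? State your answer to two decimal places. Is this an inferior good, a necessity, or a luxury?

0.29 (necessity)

At P = 33.8, I = 6204: Q = 303.457.
Holding P constant, ∂Q/∂I = 0.0142.
η_I = (∂Q/∂I)·(I/Q) = 0.0142 × (6204/303.457) = 0.29.
Since 0 < η < 1, this is a necessity.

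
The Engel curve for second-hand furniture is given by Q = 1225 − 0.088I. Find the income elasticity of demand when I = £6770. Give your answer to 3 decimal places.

-0.947

At I = 6770: Q = 629.240.
dQ/dI = −0.088.
η = (dQ/dI)·(I/Q) = -0.088 × (6770/629.240) = -0.947.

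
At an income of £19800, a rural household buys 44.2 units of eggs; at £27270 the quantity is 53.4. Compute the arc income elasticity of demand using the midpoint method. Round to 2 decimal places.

ΔQ = 53.4 − 44.2 = 9.2; midpoint Q̄ = (44.2 + 53.4)/2 = 48.8.
ΔI = 27270 − 19800 = 7470; midpoint Ī = (19800 + 27270)/2 = 23535.
η = (ΔQ/Q̄) ÷ (ΔI/Ī) = (9.2/48.8) ÷ (7470/23535) = 0.59.

0.59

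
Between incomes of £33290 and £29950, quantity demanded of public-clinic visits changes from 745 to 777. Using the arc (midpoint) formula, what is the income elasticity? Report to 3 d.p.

-0.398

ΔQ = 777 − 745 = 32; midpoint Q̄ = (745 + 777)/2 = 761.
ΔI = 29950 − 33290 = -3340; midpoint Ī = (33290 + 29950)/2 = 31620.
η = (ΔQ/Q̄) ÷ (ΔI/Ī) = (32/761) ÷ (-3340/31620) = -0.398.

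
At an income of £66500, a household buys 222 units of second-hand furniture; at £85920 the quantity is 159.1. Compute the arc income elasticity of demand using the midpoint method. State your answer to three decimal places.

-1.295

ΔQ = 159.1 − 222 = -62.9; midpoint Q̄ = (222 + 159.1)/2 = 190.55.
ΔI = 85920 − 66500 = 19420; midpoint Ī = (66500 + 85920)/2 = 76210.
η = (ΔQ/Q̄) ÷ (ΔI/Ī) = (-62.9/190.55) ÷ (19420/76210) = -1.295.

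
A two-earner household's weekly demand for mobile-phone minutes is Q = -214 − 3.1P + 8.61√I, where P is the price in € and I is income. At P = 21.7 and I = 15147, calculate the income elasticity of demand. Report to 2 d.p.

0.68

At P = 21.7, I = 15147: Q = 778.390.
Holding P constant, ∂Q/∂I = 8.61/(2√I) = 0.0349792.
η_I = (∂Q/∂I)·(I/Q) = 0.0349792 × (15147/778.390) = 0.68.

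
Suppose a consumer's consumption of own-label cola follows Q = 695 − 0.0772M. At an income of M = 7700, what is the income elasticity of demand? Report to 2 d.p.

At M = 7700: Q = 100.560.
dQ/dM = −0.0772.
η = (dQ/dM)·(M/Q) = -0.0772 × (7700/100.560) = -5.91.

-5.91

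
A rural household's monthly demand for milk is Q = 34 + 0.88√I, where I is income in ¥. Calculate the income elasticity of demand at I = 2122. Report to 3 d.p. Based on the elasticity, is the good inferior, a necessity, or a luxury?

0.272 (necessity)

At I = 2122: Q = 74.537.
dQ/dI = 0.88/(2√I) = 0.00955168 at this income.
η = (dQ/dI)·(I/Q) = 0.00955168 × (2122/74.537) = 0.272.
Since 0 < η < 1, the good is a necessity.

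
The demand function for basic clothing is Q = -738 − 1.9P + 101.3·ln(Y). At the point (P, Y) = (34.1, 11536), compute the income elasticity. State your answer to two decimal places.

At P = 34.1, Y = 11536: Q = 144.692.
Holding P constant, ∂Q/∂Y = 101.3/Y = 0.00878121.
η_Y = (∂Q/∂Y)·(Y/Q) = 0.00878121 × (11536/144.692) = 0.70.

0.70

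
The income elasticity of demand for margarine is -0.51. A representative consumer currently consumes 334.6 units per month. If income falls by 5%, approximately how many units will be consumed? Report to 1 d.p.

%ΔQ ≈ η × %ΔI = -0.51 × (-5%) = 2.55%.
New Q ≈ 334.6 × (1 + 0.0255) = 343.1.

343.1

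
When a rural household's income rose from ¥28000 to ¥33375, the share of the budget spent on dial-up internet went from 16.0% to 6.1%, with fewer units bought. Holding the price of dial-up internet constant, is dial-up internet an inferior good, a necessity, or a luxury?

inferior good

Quantity demanded falls as income rises, so η < 0.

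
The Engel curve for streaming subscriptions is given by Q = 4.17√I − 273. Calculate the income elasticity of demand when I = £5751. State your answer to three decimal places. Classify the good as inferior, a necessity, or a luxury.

At I = 5751: Q = 43.233.
dQ/dI = 4.17/(2√I) = 0.0274938 at this income.
η = (dQ/dI)·(I/Q) = 0.0274938 × (5751/43.233) = 3.657.
Since η > 1, the good is a luxury.

3.657 (luxury)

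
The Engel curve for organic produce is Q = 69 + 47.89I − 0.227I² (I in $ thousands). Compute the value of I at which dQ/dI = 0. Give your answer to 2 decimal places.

105.48

dQ/dI = 47.89 − 0.454I.
The good is inferior where dQ/dI < 0. Setting dQ/dI = 0 gives I = 47.89 / 0.454 = 105.48.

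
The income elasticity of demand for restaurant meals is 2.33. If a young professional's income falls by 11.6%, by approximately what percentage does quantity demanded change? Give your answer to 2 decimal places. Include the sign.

-27.03%

%ΔQ ≈ η × %ΔI = 2.33 × (-11.6%) = -27.03%.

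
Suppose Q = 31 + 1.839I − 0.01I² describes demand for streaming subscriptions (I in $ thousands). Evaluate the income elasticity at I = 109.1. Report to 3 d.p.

At I = 109.1: Q = 112.6068.
dQ/dI = 1.839 − 0.02I = -0.34300.
η = (dQ/dI)·(I/Q) = -0.34300 × (109.1/112.6068) = -0.332.

-0.332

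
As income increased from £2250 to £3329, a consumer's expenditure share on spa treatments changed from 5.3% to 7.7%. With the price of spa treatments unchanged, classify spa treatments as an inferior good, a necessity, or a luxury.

luxury

The budget share rises as income rises, so η > 1.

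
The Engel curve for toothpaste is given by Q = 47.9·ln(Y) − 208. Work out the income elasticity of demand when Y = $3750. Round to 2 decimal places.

0.26

At Y = 3750: Q = 186.194.
dQ/dY = 47.9/Y = 0.0127733 at this income.
η = (dQ/dY)·(Y/Q) = 0.0127733 × (3750/186.194) = 0.26.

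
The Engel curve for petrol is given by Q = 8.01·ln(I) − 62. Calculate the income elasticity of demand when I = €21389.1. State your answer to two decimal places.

At I = 21389.1: Q = 17.865.
dQ/dI = 8.01/I = 0.00037449 at this income.
η = (dQ/dI)·(I/Q) = 0.00037449 × (21389.1/17.865) = 0.45.

0.45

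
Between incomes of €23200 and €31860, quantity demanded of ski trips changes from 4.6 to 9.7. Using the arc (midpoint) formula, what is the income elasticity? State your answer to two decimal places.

ΔQ = 9.7 − 4.6 = 5.1; midpoint Q̄ = (4.6 + 9.7)/2 = 7.15.
ΔI = 31860 − 23200 = 8660; midpoint Ī = (23200 + 31860)/2 = 27530.
η = (ΔQ/Q̄) ÷ (ΔI/Ī) = (5.1/7.15) ÷ (8660/27530) = 2.27.

2.27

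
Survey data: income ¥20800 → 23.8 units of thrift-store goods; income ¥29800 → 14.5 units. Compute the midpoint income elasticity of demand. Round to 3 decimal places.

ΔQ = 14.5 − 23.8 = -9.3; midpoint Q̄ = (23.8 + 14.5)/2 = 19.15.
ΔI = 29800 − 20800 = 9000; midpoint Ī = (20800 + 29800)/2 = 25300.
η = (ΔQ/Q̄) ÷ (ΔI/Ī) = (-9.3/19.15) ÷ (9000/25300) = -1.365.

-1.365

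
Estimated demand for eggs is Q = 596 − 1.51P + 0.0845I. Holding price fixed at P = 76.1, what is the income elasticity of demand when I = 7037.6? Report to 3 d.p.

0.553

At P = 76.1, I = 7037.6: Q = 1075.766.
Holding P constant, ∂Q/∂I = 0.0845.
η_I = (∂Q/∂I)·(I/Q) = 0.0845 × (7037.6/1075.766) = 0.553.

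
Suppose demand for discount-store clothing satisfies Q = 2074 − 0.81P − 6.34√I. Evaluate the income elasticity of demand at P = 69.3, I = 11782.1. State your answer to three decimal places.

-0.259

At P = 69.3, I = 11782.1: Q = 1329.689.
Holding P constant, ∂Q/∂I = -6.34/(2√I) = -0.0292044.
η_I = (∂Q/∂I)·(I/Q) = -0.0292044 × (11782.1/1329.689) = -0.259.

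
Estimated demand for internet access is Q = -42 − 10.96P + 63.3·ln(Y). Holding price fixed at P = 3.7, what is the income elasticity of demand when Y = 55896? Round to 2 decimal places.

0.10

At P = 3.7, Y = 55896: Q = 609.396.
Holding P constant, ∂Q/∂Y = 63.3/Y = 0.00113246.
η_Y = (∂Q/∂Y)·(Y/Q) = 0.00113246 × (55896/609.396) = 0.10.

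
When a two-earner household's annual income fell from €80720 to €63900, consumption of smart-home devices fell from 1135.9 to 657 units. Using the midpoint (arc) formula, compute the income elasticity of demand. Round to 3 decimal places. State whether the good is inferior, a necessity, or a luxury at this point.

2.297 (luxury)

ΔQ = 657 − 1135.9 = -478.9; midpoint Q̄ = (1135.9 + 657)/2 = 896.45.
ΔI = 63900 − 80720 = -16820; midpoint Ī = (80720 + 63900)/2 = 72310.
η = (ΔQ/Q̄) ÷ (ΔI/Ī) = (-478.9/896.45) ÷ (-16820/72310) = 2.297.
η > 1 ⇒ luxury.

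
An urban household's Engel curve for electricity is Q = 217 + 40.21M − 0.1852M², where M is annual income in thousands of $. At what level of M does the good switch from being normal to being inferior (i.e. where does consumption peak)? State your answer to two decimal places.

dQ/dM = 40.21 − 0.3704M.
The good is inferior where dQ/dM < 0. Setting dQ/dM = 0 gives M = 40.21 / 0.3704 = 108.56.

108.56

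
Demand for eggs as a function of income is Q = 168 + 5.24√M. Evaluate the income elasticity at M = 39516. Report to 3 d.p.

0.431

At M = 39516: Q = 1209.640.
dQ/dM = 5.24/(2√M) = 0.01318 at this income.
η = (dQ/dM)·(M/Q) = 0.01318 × (39516/1209.640) = 0.431.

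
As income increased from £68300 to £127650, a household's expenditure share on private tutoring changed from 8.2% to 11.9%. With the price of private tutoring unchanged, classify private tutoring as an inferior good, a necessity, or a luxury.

The budget share rises as income rises, so η > 1.

luxury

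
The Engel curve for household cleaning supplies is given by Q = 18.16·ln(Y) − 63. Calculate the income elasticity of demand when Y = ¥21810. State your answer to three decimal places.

0.153

At Y = 21810: Q = 118.421.
dQ/dY = 18.16/Y = 0.000832646 at this income.
η = (dQ/dY)·(Y/Q) = 0.000832646 × (21810/118.421) = 0.153.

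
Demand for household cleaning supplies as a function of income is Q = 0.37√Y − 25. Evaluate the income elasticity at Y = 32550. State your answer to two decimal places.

0.80

At Y = 32550: Q = 41.754.
dQ/dY = 0.37/(2√Y) = 0.00102541 at this income.
η = (dQ/dY)·(Y/Q) = 0.00102541 × (32550/41.754) = 0.80.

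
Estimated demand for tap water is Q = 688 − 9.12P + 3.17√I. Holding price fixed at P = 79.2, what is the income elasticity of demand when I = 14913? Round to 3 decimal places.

At P = 79.2, I = 14913: Q = 352.813.
Holding P constant, ∂Q/∂I = 3.17/(2√I) = 0.0129792.
η_I = (∂Q/∂I)·(I/Q) = 0.0129792 × (14913/352.813) = 0.549.

0.549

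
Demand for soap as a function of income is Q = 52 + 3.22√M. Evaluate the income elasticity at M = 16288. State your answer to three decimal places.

At M = 16288: Q = 462.951.
dQ/dM = 3.22/(2√M) = 0.0126151 at this income.
η = (dQ/dM)·(M/Q) = 0.0126151 × (16288/462.951) = 0.444.

0.444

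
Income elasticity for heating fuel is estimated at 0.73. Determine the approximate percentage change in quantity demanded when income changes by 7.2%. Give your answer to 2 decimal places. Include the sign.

%ΔQ ≈ η × %ΔI = 0.73 × 7.2% = 5.26%.

5.26%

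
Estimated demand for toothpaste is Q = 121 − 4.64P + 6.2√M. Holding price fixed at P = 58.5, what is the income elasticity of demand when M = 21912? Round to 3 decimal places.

At P = 58.5, M = 21912: Q = 767.328.
Holding P constant, ∂Q/∂M = 6.2/(2√M) = 0.0209421.
η_M = (∂Q/∂M)·(M/Q) = 0.0209421 × (21912/767.328) = 0.598.

0.598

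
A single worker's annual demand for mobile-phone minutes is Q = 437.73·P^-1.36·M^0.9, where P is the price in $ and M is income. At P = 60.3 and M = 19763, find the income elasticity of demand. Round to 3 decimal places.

For a multiplicative demand Q = A·P^α·M^β, the income elasticity is β everywhere.
Here β = 0.9, so η = 0.900.

0.900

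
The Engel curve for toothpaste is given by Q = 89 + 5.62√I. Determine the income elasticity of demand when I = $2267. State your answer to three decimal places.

0.375

At I = 2267: Q = 356.585.
dQ/dI = 5.62/(2√I) = 0.0590175 at this income.
η = (dQ/dI)·(I/Q) = 0.0590175 × (2267/356.585) = 0.375.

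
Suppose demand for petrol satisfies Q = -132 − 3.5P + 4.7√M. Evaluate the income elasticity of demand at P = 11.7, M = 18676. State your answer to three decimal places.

At P = 11.7, M = 18676: Q = 469.353.
Holding P constant, ∂Q/∂M = 4.7/(2√M) = 0.0171959.
η_M = (∂Q/∂M)·(M/Q) = 0.0171959 × (18676/469.353) = 0.684.

0.684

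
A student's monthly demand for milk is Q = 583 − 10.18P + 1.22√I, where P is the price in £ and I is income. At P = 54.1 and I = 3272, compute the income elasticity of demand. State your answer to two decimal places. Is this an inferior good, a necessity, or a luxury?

At P = 54.1, I = 3272: Q = 102.048.
Holding P constant, ∂Q/∂I = 1.22/(2√I) = 0.0106641.
η_I = (∂Q/∂I)·(I/Q) = 0.0106641 × (3272/102.048) = 0.34.
Since 0 < η < 1, this is a necessity.

0.34 (necessity)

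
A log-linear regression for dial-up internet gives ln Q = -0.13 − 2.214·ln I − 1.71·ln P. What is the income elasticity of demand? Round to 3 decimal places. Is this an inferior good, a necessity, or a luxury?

In a log-linear demand, the coefficient on ln I is the income elasticity.
So η = -2.214.
η < 0 ⇒ inferior good.

-2.214 (inferior good)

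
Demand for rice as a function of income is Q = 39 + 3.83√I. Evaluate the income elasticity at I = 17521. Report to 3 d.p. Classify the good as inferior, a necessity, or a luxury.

At I = 17521: Q = 545.965.
dQ/dI = 3.83/(2√I) = 0.0144674 at this income.
η = (dQ/dI)·(I/Q) = 0.0144674 × (17521/545.965) = 0.464.
Since 0 < η < 1, the good is a necessity.

0.464 (necessity)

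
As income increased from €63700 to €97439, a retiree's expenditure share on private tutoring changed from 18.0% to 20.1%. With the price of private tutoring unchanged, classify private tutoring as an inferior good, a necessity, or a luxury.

luxury

The budget share rises as income rises, so η > 1.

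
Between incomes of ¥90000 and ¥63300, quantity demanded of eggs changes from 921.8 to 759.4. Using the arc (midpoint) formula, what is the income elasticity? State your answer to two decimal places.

0.55

ΔQ = 759.4 − 921.8 = -162.4; midpoint Q̄ = (921.8 + 759.4)/2 = 840.6.
ΔI = 63300 − 90000 = -26700; midpoint Ī = (90000 + 63300)/2 = 76650.
η = (ΔQ/Q̄) ÷ (ΔI/Ī) = (-162.4/840.6) ÷ (-26700/76650) = 0.55.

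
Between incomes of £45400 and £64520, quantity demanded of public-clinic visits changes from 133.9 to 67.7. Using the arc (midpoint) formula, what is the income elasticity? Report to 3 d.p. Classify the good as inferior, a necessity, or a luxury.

ΔQ = 67.7 − 133.9 = -66.2; midpoint Q̄ = (133.9 + 67.7)/2 = 100.8.
ΔI = 64520 − 45400 = 19120; midpoint Ī = (45400 + 64520)/2 = 54960.
η = (ΔQ/Q̄) ÷ (ΔI/Ī) = (-66.2/100.8) ÷ (19120/54960) = -1.888.
η < 0 ⇒ inferior good.

-1.888 (inferior good)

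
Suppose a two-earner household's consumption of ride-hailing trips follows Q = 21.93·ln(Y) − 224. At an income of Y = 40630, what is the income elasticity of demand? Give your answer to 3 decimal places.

At Y = 40630: Q = 8.727.
dQ/dY = 21.93/Y = 0.000539749 at this income.
η = (dQ/dY)·(Y/Q) = 0.000539749 × (40630/8.727) = 2.513.

2.513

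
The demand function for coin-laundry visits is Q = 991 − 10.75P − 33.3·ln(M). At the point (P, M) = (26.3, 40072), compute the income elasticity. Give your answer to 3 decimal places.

At P = 26.3, M = 40072: Q = 355.347.
Holding P constant, ∂Q/∂M = -33.3/M = -0.000831004.
η_M = (∂Q/∂M)·(M/Q) = -0.000831004 × (40072/355.347) = -0.094.

-0.094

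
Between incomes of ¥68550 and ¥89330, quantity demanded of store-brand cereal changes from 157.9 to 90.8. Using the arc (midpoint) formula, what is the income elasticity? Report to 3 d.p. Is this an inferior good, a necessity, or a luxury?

ΔQ = 90.8 − 157.9 = -67.1; midpoint Q̄ = (157.9 + 90.8)/2 = 124.35.
ΔI = 89330 − 68550 = 20780; midpoint Ī = (68550 + 89330)/2 = 78940.
η = (ΔQ/Q̄) ÷ (ΔI/Ī) = (-67.1/124.35) ÷ (20780/78940) = -2.050.
η < 0 ⇒ inferior good.

-2.050 (inferior good)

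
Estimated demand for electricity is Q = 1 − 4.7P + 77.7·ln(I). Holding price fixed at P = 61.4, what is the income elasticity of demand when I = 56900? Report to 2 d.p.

At P = 61.4, I = 56900: Q = 563.161.
Holding P constant, ∂Q/∂I = 77.7/I = 0.00136555.
η_I = (∂Q/∂I)·(I/Q) = 0.00136555 × (56900/563.161) = 0.14.

0.14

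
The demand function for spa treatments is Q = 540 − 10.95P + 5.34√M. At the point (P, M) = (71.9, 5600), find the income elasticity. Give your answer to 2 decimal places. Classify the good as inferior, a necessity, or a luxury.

1.31 (luxury)

At P = 71.9, M = 5600: Q = 152.304.
Holding P constant, ∂Q/∂M = 5.34/(2√M) = 0.0356794.
η_M = (∂Q/∂M)·(M/Q) = 0.0356794 × (5600/152.304) = 1.31.
Since η > 1, this is a luxury.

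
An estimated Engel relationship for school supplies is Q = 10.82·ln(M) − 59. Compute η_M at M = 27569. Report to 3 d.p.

At M = 27569: Q = 51.629.
dQ/dM = 10.82/M = 0.00039247 at this income.
η = (dQ/dM)·(M/Q) = 0.00039247 × (27569/51.629) = 0.210.

0.210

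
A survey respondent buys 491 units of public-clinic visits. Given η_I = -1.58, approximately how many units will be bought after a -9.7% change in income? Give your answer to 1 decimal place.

566.3

%ΔQ ≈ η × %ΔI = -1.58 × (-9.7%) = 15.326%.
New Q ≈ 491 × (1 + 0.15326) = 566.3.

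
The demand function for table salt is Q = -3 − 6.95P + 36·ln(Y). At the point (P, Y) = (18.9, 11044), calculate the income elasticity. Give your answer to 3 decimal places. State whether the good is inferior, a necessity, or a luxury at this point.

0.179 (necessity)

At P = 18.9, Y = 11044: Q = 200.792.
Holding P constant, ∂Q/∂Y = 36/Y = 0.00325969.
η_Y = (∂Q/∂Y)·(Y/Q) = 0.00325969 × (11044/200.792) = 0.179.
Since 0 < η < 1, this is a necessity.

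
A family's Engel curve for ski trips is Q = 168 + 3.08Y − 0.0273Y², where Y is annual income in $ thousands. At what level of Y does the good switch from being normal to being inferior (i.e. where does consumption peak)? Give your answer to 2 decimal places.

56.41

dQ/dY = 3.08 − 0.0546Y.
The good is inferior where dQ/dY < 0. Setting dQ/dY = 0 gives Y = 3.08 / 0.0546 = 56.41.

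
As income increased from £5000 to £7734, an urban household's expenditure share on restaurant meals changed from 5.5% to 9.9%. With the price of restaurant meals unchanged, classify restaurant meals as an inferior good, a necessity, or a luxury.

The budget share rises as income rises, so η > 1.

luxury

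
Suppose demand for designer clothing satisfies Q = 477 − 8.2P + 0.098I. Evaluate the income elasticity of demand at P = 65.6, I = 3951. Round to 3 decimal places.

At P = 65.6, I = 3951: Q = 326.278.
Holding P constant, ∂Q/∂I = 0.098.
η_I = (∂Q/∂I)·(I/Q) = 0.098 × (3951/326.278) = 1.187.

1.187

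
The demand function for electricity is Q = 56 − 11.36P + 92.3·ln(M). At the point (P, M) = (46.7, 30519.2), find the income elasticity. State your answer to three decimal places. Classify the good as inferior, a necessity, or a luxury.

At P = 46.7, M = 30519.2: Q = 478.588.
Holding P constant, ∂Q/∂M = 92.3/M = 0.00302433.
η_M = (∂Q/∂M)·(M/Q) = 0.00302433 × (30519.2/478.588) = 0.193.
Since 0 < η < 1, this is a necessity.

0.193 (necessity)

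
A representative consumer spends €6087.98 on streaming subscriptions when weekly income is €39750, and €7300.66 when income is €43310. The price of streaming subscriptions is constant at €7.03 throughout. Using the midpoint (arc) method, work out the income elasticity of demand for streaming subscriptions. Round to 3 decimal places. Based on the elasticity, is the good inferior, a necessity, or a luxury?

2.113 (luxury)

With a constant price, Q₁ = 6087.98/7.03 = 866.000 and Q₂ = 7300.66/7.03 = 1038.501 (equivalently, work directly with expenditure since P cancels).
Midpoint %ΔQ = (7300.66 − 6087.98)/6694.32 = 0.18115; midpoint %ΔI = (43310 − 39750)/41530 = 0.08572.
η = 0.18115 / 0.08572 = 2.113.
η > 1 ⇒ luxury.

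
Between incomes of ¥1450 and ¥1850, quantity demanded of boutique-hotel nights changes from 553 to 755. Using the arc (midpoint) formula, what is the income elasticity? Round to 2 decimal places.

1.27

ΔQ = 755 − 553 = 202; midpoint Q̄ = (553 + 755)/2 = 654.
ΔI = 1850 − 1450 = 400; midpoint Ī = (1450 + 1850)/2 = 1650.
η = (ΔQ/Q̄) ÷ (ΔI/Ī) = (202/654) ÷ (400/1650) = 1.27.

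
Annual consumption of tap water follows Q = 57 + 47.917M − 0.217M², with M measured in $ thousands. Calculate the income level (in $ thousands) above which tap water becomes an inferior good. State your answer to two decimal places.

110.41

dQ/dM = 47.917 − 0.434M.
The good is inferior where dQ/dM < 0. Setting dQ/dM = 0 gives M = 47.917 / 0.434 = 110.41.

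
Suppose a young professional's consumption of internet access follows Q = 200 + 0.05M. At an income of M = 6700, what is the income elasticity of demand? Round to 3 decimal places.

0.626

At M = 6700: Q = 535.000.
dQ/dM = 0.05.
η = (dQ/dM)·(M/Q) = 0.05 × (6700/535.000) = 0.626.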